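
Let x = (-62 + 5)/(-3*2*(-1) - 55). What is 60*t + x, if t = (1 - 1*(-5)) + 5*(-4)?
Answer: -41103/49 ≈ -838.84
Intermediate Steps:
x = 57/49 (x = -57/(-6*(-1) - 55) = -57/(6 - 55) = -57/(-49) = -57*(-1/49) = 57/49 ≈ 1.1633)
t = -14 (t = (1 + 5) - 20 = 6 - 20 = -14)
60*t + x = 60*(-14) + 57/49 = -840 + 57/49 = -41103/49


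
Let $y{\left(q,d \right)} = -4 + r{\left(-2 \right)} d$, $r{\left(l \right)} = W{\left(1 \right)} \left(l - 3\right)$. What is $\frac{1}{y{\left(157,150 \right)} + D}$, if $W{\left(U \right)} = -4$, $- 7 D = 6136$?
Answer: $\frac{7}{14836} \approx 0.00047183$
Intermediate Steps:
$D = - \frac{6136}{7}$ ($D = \left(- \frac{1}{7}\right) 6136 = - \frac{6136}{7} \approx -876.57$)
$r{\left(l \right)} = 12 - 4 l$ ($r{\left(l \right)} = - 4 \left(l - 3\right) = - 4 \left(-3 + l\right) = 12 - 4 l$)
$y{\left(q,d \right)} = -4 + 20 d$ ($y{\left(q,d \right)} = -4 + \left(12 - -8\right) d = -4 + \left(12 + 8\right) d = -4 + 20 d$)
$\frac{1}{y{\left(157,150 \right)} + D} = \frac{1}{\left(-4 + 20 \cdot 150\right) - \frac{6136}{7}} = \frac{1}{\left(-4 + 3000\right) - \frac{6136}{7}} = \frac{1}{2996 - \frac{6136}{7}} = \frac{1}{\frac{14836}{7}} = \frac{7}{14836}$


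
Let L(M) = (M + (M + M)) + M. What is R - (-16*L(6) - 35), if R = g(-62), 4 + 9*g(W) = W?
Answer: 1235/3 ≈ 411.67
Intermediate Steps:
g(W) = -4/9 + W/9
R = -22/3 (R = -4/9 + (⅑)*(-62) = -4/9 - 62/9 = -22/3 ≈ -7.3333)
L(M) = 4*M (L(M) = (M + 2*M) + M = 3*M + M = 4*M)
R - (-16*L(6) - 35) = -22/3 - (-64*6 - 35) = -22/3 - (-16*24 - 35) = -22/3 - (-384 - 35) = -22/3 - 1*(-419) = -22/3 + 419 = 1235/3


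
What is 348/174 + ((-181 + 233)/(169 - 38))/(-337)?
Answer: 88242/44147 ≈ 1.9988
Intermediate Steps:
348/174 + ((-181 + 233)/(169 - 38))/(-337) = 348*(1/174) + (52/131)*(-1/337) = 2 + (52*(1/131))*(-1/337) = 2 + (52/131)*(-1/337) = 2 - 52/44147 = 88242/44147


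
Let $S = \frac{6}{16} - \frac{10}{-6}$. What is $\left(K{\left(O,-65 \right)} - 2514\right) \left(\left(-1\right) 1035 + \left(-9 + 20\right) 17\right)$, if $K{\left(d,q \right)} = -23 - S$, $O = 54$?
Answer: $\frac{6459322}{3} \approx 2.1531 \cdot 10^{6}$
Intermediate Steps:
$S = \frac{49}{24}$ ($S = 6 \cdot \frac{1}{16} - - \frac{5}{3} = \frac{3}{8} + \frac{5}{3} = \frac{49}{24} \approx 2.0417$)
$K{\left(d,q \right)} = - \frac{601}{24}$ ($K{\left(d,q \right)} = -23 - \frac{49}{24} = - \frac{601}{24}$)
$\left(K{\left(O,-65 \right)} - 2514\right) \left(\left(-1\right) 1035 + \left(-9 + 20\right) 17\right) = \left(- \frac{601}{24} - 2514\right) \left(\left(-1\right) 1035 + \left(-9 + 20\right) 17\right) = - \frac{60937 \left(-1035 + 11 \cdot 17\right)}{24} = - \frac{60937 \left(-1035 + 187\right)}{24} = \left(- \frac{60937}{24}\right) \left(-848\right) = \frac{6459322}{3}$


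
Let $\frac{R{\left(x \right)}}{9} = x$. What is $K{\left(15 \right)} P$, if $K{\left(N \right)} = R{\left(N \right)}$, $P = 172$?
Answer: $23220$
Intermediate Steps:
$R{\left(x \right)} = 9 x$
$K{\left(N \right)} = 9 N$
$K{\left(15 \right)} P = 9 \cdot 15 \cdot 172 = 135 \cdot 172 = 23220$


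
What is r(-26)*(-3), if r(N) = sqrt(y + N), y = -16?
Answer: -3*I*sqrt(42) ≈ -19.442*I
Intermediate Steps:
r(N) = sqrt(-16 + N)
r(-26)*(-3) = sqrt(-16 - 26)*(-3) = sqrt(-42)*(-3) = (I*sqrt(42))*(-3) = -3*I*sqrt(42)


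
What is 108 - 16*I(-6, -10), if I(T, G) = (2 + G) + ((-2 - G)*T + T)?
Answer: 1100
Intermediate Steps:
I(T, G) = 2 + G + T + T*(-2 - G) (I(T, G) = (2 + G) + (T*(-2 - G) + T) = (2 + G) + (T + T*(-2 - G)) = 2 + G + T + T*(-2 - G))
108 - 16*I(-6, -10) = 108 - 16*(2 - 10 - 1*(-6) - 1*(-10)*(-6)) = 108 - 16*(2 - 10 + 6 - 60) = 108 - 16*(-62) = 108 + 992 = 1100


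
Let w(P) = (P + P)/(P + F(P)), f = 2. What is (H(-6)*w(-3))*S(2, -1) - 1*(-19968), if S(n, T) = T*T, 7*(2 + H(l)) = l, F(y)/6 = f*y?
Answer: 1817048/91 ≈ 19968.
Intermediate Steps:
F(y) = 12*y (F(y) = 6*(2*y) = 12*y)
H(l) = -2 + l/7
S(n, T) = T²
w(P) = 2/13 (w(P) = (P + P)/(P + 12*P) = (2*P)/((13*P)) = (2*P)*(1/(13*P)) = 2/13)
(H(-6)*w(-3))*S(2, -1) - 1*(-19968) = ((-2 + (⅐)*(-6))*(2/13))*(-1)² - 1*(-19968) = ((-2 - 6/7)*(2/13))*1 + 19968 = -20/7*2/13*1 + 19968 = -40/91*1 + 19968 = -40/91 + 19968 = 1817048/91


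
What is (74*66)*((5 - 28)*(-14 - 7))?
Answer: 2358972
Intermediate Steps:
(74*66)*((5 - 28)*(-14 - 7)) = 4884*(-23*(-21)) = 4884*483 = 2358972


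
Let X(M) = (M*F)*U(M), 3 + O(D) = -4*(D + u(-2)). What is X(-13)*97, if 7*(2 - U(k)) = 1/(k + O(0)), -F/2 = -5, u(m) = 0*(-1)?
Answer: -1418625/56 ≈ -25333.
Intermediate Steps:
u(m) = 0
O(D) = -3 - 4*D (O(D) = -3 - 4*(D + 0) = -3 - 4*D)
F = 10 (F = -2*(-5) = 10)
U(k) = 2 - 1/(7*(-3 + k)) (U(k) = 2 - 1/(7*(k + (-3 - 4*0))) = 2 - 1/(7*(k + (-3 + 0))) = 2 - 1/(7*(k - 3)) = 2 - 1/(7*(-3 + k)))
X(M) = 10*M*(-43 + 14*M)/(7*(-3 + M)) (X(M) = (M*10)*((-43 + 14*M)/(7*(-3 + M))) = (10*M)*((-43 + 14*M)/(7*(-3 + M))) = 10*M*(-43 + 14*M)/(7*(-3 + M)))
X(-13)*97 = ((10/7)*(-13)*(-43 + 14*(-13))/(-3 - 13))*97 = ((10/7)*(-13)*(-43 - 182)/(-16))*97 = ((10/7)*(-13)*(-1/16)*(-225))*97 = -14625/56*97 = -1418625/56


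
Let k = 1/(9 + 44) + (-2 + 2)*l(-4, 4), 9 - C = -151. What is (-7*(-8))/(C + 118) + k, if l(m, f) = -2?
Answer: 1623/7367 ≈ 0.22031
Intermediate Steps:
C = 160 (C = 9 - 1*(-151) = 9 + 151 = 160)
k = 1/53 (k = 1/(9 + 44) + (-2 + 2)*(-2) = 1/53 + 0*(-2) = 1/53 + 0 = 1/53 ≈ 0.018868)
(-7*(-8))/(C + 118) + k = (-7*(-8))/(160 + 118) + 1/53 = 56/278 + 1/53 = 56*(1/278) + 1/53 = 28/139 + 1/53 = 1623/7367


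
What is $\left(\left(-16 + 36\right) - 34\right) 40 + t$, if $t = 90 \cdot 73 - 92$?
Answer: $5918$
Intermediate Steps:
$t = 6478$ ($t = 6570 - 92 = 6478$)
$\left(\left(-16 + 36\right) - 34\right) 40 + t = \left(\left(-16 + 36\right) - 34\right) 40 + 6478 = \left(20 - 34\right) 40 + 6478 = \left(-14\right) 40 + 6478 = -560 + 6478 = 5918$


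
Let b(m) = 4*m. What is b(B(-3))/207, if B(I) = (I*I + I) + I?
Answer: 4/69 ≈ 0.057971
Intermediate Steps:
B(I) = I² + 2*I (B(I) = (I² + I) + I = (I + I²) + I = I² + 2*I)
b(B(-3))/207 = (4*(-3*(2 - 3)))/207 = (4*(-3*(-1)))*(1/207) = (4*3)*(1/207) = 12*(1/207) = 4/69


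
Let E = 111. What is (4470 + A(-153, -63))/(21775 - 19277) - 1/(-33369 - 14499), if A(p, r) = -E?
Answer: 104329555/59787132 ≈ 1.7450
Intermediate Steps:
A(p, r) = -111 (A(p, r) = -1*111 = -111)
(4470 + A(-153, -63))/(21775 - 19277) - 1/(-33369 - 14499) = (4470 - 111)/(21775 - 19277) - 1/(-33369 - 14499) = 4359/2498 - 1/(-47868) = 4359*(1/2498) - 1*(-1/47868) = 4359/2498 + 1/47868 = 104329555/59787132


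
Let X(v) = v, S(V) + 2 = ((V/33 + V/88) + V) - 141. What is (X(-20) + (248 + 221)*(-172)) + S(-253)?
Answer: -1946269/24 ≈ -81095.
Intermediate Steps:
S(V) = -143 + 25*V/24 (S(V) = -2 + (((V/33 + V/88) + V) - 141) = -2 + ((V/24 + V) - 141) = -2 + (25*V/24 - 141) = -2 + (-141 + 25*V/24) = -143 + 25*V/24)
(X(-20) + (248 + 221)*(-172)) + S(-253) = (-20 + (248 + 221)*(-172)) + (-143 + (25/24)*(-253)) = (-20 + 469*(-172)) + (-143 - 6325/24) = (-20 - 80668) - 9757/24 = -80688 - 9757/24 = -1946269/24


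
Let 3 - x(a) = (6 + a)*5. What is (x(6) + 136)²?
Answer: 6241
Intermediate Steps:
x(a) = -27 - 5*a (x(a) = 3 - (6 + a)*5 = 3 - (30 + 5*a) = 3 + (-30 - 5*a) = -27 - 5*a)
(x(6) + 136)² = ((-27 - 5*6) + 136)² = ((-27 - 30) + 136)² = (-57 + 136)² = 79² = 6241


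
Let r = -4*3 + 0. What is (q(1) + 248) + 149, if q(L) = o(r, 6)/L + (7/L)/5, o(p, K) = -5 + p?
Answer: 1907/5 ≈ 381.40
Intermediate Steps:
r = -12 (r = -12 + 0 = -12)
q(L) = -78/(5*L) (q(L) = (-5 - 12)/L + (7/L)/5 = -17/L + (7/L)*(⅕) = -17/L + 7/(5*L) = -78/(5*L))
(q(1) + 248) + 149 = (-78/5/1 + 248) + 149 = (-78/5*1 + 248) + 149 = (-78/5 + 248) + 149 = 1162/5 + 149 = 1907/5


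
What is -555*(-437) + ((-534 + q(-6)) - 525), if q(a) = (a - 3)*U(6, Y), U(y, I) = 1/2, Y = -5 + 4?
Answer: 482943/2 ≈ 2.4147e+5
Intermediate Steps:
Y = -1
U(y, I) = ½
q(a) = -3/2 + a/2 (q(a) = (a - 3)*(½) = (-3 + a)*(½) = -3/2 + a/2)
-555*(-437) + ((-534 + q(-6)) - 525) = -555*(-437) + ((-534 + (-3/2 + (½)*(-6))) - 525) = 242535 + ((-534 + (-3/2 - 3)) - 525) = 242535 + ((-534 - 9/2) - 525) = 242535 + (-1077/2 - 525) = 242535 - 2127/2 = 482943/2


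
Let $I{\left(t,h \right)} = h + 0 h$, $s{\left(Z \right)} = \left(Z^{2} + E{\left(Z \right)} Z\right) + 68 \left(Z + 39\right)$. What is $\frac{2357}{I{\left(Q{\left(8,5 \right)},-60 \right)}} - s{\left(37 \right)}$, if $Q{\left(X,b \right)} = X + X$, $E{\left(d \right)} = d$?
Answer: $- \frac{476717}{60} \approx -7945.3$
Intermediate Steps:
$Q{\left(X,b \right)} = 2 X$
$s{\left(Z \right)} = 2652 + 2 Z^{2} + 68 Z$ ($s{\left(Z \right)} = \left(Z^{2} + Z Z\right) + 68 \left(Z + 39\right) = \left(Z^{2} + Z^{2}\right) + 68 \left(39 + Z\right) = 2 Z^{2} + \left(2652 + 68 Z\right) = 2652 + 2 Z^{2} + 68 Z$)
$I{\left(t,h \right)} = h$ ($I{\left(t,h \right)} = h + 0 = h$)
$\frac{2357}{I{\left(Q{\left(8,5 \right)},-60 \right)}} - s{\left(37 \right)} = \frac{2357}{-60} - \left(2652 + 2 \cdot 37^{2} + 68 \cdot 37\right) = 2357 \left(- \frac{1}{60}\right) - \left(2652 + 2 \cdot 1369 + 2516\right) = - \frac{2357}{60} - \left(2652 + 2738 + 2516\right) = - \frac{2357}{60} - 7906 = - \frac{476717}{60}$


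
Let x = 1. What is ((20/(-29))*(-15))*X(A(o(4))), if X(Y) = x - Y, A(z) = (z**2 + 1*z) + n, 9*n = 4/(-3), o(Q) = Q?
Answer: -50900/261 ≈ -195.02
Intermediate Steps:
n = -4/27 (n = (4/(-3))/9 = (4*(-1/3))/9 = (1/9)*(-4/3) = -4/27 ≈ -0.14815)
A(z) = -4/27 + z + z**2 (A(z) = (z**2 + 1*z) - 4/27 = (z**2 + z) - 4/27 = (z + z**2) - 4/27 = -4/27 + z + z**2)
X(Y) = 1 - Y
((20/(-29))*(-15))*X(A(o(4))) = ((20/(-29))*(-15))*(1 - (-4/27 + 4 + 4**2)) = ((20*(-1/29))*(-15))*(1 - (-4/27 + 4 + 16)) = (-20/29*(-15))*(1 - 1*536/27) = 300*(1 - 536/27)/29 = (300/29)*(-509/27) = -50900/261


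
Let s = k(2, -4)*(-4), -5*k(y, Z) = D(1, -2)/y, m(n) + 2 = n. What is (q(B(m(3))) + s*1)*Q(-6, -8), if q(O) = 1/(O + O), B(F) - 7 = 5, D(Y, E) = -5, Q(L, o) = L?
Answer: 47/4 ≈ 11.750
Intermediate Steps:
m(n) = -2 + n
B(F) = 12 (B(F) = 7 + 5 = 12)
q(O) = 1/(2*O)
k(y, Z) = 1/y (k(y, Z) = -(-1)/y = 1/y)
s = -2 (s = -4/2 = (1/2)*(-4) = -2)
(q(B(m(3))) + s*1)*Q(-6, -8) = ((1/2)/12 - 2*1)*(-6) = ((1/2)*(1/12) - 2)*(-6) = (1/24 - 2)*(-6) = -47/24*(-6) = 47/4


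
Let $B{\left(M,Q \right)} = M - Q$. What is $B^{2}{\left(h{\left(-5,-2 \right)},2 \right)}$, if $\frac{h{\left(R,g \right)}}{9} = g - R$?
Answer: $625$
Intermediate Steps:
$h{\left(R,g \right)} = - 9 R + 9 g$ ($h{\left(R,g \right)} = 9 \left(g - R\right) = - 9 R + 9 g$)
$B^{2}{\left(h{\left(-5,-2 \right)},2 \right)} = \left(\left(\left(-9\right) \left(-5\right) + 9 \left(-2\right)\right) - 2\right)^{2} = \left(\left(45 - 18\right) - 2\right)^{2} = \left(27 - 2\right)^{2} = 25^{2} = 625$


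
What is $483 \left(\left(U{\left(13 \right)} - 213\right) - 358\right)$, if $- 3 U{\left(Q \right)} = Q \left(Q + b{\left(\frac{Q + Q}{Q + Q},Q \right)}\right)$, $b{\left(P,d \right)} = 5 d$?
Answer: $-439047$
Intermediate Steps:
$U{\left(Q \right)} = - 2 Q^{2}$ ($U{\left(Q \right)} = - \frac{Q \left(Q + 5 Q\right)}{3} = - \frac{Q 6 Q}{3} = - \frac{6 Q^{2}}{3} = - 2 Q^{2}$)
$483 \left(\left(U{\left(13 \right)} - 213\right) - 358\right) = 483 \left(\left(- 2 \cdot 13^{2} - 213\right) - 358\right) = 483 \left(\left(\left(-2\right) 169 - 213\right) - 358\right) = 483 \left(\left(-338 - 213\right) - 358\right) = 483 \left(-551 - 358\right) = 483 \left(-909\right) = -439047$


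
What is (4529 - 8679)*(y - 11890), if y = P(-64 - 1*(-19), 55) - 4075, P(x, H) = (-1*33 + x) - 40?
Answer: 66744450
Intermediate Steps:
P(x, H) = -73 + x (P(x, H) = (-33 + x) - 40 = -73 + x)
y = -4193 (y = (-73 + (-64 - 1*(-19))) - 4075 = (-73 + (-64 + 19)) - 4075 = (-73 - 45) - 4075 = -118 - 4075 = -4193)
(4529 - 8679)*(y - 11890) = (4529 - 8679)*(-4193 - 11890) = -4150*(-16083) = 66744450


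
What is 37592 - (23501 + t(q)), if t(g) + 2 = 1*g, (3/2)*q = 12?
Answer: 14085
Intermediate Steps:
q = 8 (q = (⅔)*12 = 8)
t(g) = -2 + g (t(g) = -2 + 1*g = -2 + g)
37592 - (23501 + t(q)) = 37592 - (23501 + (-2 + 8)) = 37592 - (23501 + 6) = 37592 - 1*23507 = 37592 - 23507 = 14085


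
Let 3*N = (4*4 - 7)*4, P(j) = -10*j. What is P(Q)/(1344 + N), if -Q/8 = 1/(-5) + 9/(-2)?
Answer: -94/339 ≈ -0.27729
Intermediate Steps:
Q = 188/5 (Q = -8*(1/(-5) + 9/(-2)) = -8*(1*(-1/5) + 9*(-1/2)) = -8*(-1/5 - 9/2) = -8*(-47/10) = 188/5 ≈ 37.600)
N = 12 (N = ((4*4 - 7)*4)/3 = ((16 - 7)*4)/3 = (9*4)/3 = (1/3)*36 = 12)
P(Q)/(1344 + N) = (-10*188/5)/(1344 + 12) = -376/1356 = -376*1/1356 = -94/339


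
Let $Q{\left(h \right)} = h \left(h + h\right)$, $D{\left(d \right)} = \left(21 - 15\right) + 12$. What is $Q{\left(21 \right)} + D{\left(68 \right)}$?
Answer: $900$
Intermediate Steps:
$D{\left(d \right)} = 18$ ($D{\left(d \right)} = 6 + 12 = 18$)
$Q{\left(h \right)} = 2 h^{2}$ ($Q{\left(h \right)} = h 2 h = 2 h^{2}$)
$Q{\left(21 \right)} + D{\left(68 \right)} = 2 \cdot 21^{2} + 18 = 2 \cdot 441 + 18 = 882 + 18 = 900$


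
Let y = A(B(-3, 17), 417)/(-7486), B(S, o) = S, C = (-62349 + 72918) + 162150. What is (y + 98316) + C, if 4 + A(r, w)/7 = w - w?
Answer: 1014484019/3743 ≈ 2.7104e+5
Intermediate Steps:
C = 172719 (C = 10569 + 162150 = 172719)
A(r, w) = -28 (A(r, w) = -28 + 7*(w - w) = -28 + 7*0 = -28 + 0 = -28)
y = 14/3743 (y = -28/(-7486) = -28*(-1/7486) = 14/3743 ≈ 0.0037403)
(y + 98316) + C = (14/3743 + 98316) + 172719 = 367996802/3743 + 172719 = 1014484019/3743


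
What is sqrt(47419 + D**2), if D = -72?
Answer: sqrt(52603) ≈ 229.35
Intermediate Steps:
sqrt(47419 + D**2) = sqrt(47419 + (-72)**2) = sqrt(47419 + 5184) = sqrt(52603)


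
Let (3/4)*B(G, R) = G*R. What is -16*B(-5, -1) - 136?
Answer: -728/3 ≈ -242.67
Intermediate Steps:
B(G, R) = 4*G*R/3 (B(G, R) = 4*(G*R)/3 = 4*G*R/3)
-16*B(-5, -1) - 136 = -64*(-5)*(-1)/3 - 136 = -16*20/3 - 136 = -320/3 - 136 = -728/3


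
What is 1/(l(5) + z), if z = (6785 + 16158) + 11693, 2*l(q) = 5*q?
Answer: 2/69297 ≈ 2.8861e-5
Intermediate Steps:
l(q) = 5*q/2 (l(q) = (5*q)/2 = 5*q/2)
z = 34636 (z = 22943 + 11693 = 34636)
1/(l(5) + z) = 1/((5/2)*5 + 34636) = 1/(25/2 + 34636) = 1/(69297/2) = 2/69297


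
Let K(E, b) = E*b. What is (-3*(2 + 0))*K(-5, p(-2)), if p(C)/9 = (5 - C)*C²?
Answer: 7560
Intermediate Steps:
p(C) = 9*C²*(5 - C) (p(C) = 9*((5 - C)*C²) = 9*(C²*(5 - C)) = 9*C²*(5 - C))
(-3*(2 + 0))*K(-5, p(-2)) = (-3*(2 + 0))*(-45*(-2)²*(5 - 1*(-2))) = (-3*2)*(-45*4*(5 + 2)) = -(-30)*9*4*7 = -(-30)*252 = -6*(-1260) = 7560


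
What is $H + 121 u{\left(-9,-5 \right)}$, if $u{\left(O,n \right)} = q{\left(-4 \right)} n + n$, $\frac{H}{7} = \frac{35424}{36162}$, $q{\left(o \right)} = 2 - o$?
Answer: $- \frac{29597}{7} \approx -4228.1$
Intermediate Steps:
$H = \frac{48}{7}$ ($H = 7 \cdot \frac{35424}{36162} = 7 \cdot 35424 \cdot \frac{1}{36162} = 7 \cdot \frac{48}{49} = \frac{48}{7} \approx 6.8571$)
$u{\left(O,n \right)} = 7 n$ ($u{\left(O,n \right)} = \left(2 - -4\right) n + n = \left(2 + 4\right) n + n = 6 n + n = 7 n$)
$H + 121 u{\left(-9,-5 \right)} = \frac{48}{7} + 121 \cdot 7 \left(-5\right) = \frac{48}{7} + 121 \left(-35\right) = \frac{48}{7} - 4235 = - \frac{29597}{7}$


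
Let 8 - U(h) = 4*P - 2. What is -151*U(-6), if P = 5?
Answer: 1510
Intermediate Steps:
U(h) = -10 (U(h) = 8 - (4*5 - 2) = 8 - (20 - 2) = 8 - 1*18 = 8 - 18 = -10)
-151*U(-6) = -151*(-10) = 1510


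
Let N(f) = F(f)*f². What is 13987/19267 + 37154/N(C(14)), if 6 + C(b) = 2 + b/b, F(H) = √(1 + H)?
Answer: 13987/19267 - 18577*I*√2/9 ≈ 0.72596 - 2919.1*I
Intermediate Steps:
C(b) = -3 (C(b) = -6 + (2 + b/b) = -6 + (2 + 1) = -6 + 3 = -3)
N(f) = f²*√(1 + f) (N(f) = √(1 + f)*f² = f²*√(1 + f))
13987/19267 + 37154/N(C(14)) = 13987/19267 + 37154/(((-3)²*√(1 - 3))) = 13987*(1/19267) + 37154/((9*√(-2))) = 13987/19267 + 37154/((9*(I*√2))) = 13987/19267 + 37154/((9*I*√2)) = 13987/19267 + 37154*(-I*√2/18) = 13987/19267 - 18577*I*√2/9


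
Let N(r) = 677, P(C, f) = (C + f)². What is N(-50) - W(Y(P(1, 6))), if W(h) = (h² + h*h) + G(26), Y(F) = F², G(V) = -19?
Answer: -11528906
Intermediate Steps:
W(h) = -19 + 2*h² (W(h) = (h² + h*h) - 19 = (h² + h²) - 19 = 2*h² - 19 = -19 + 2*h²)
N(-50) - W(Y(P(1, 6))) = 677 - (-19 + 2*(((1 + 6)²)²)²) = 677 - (-19 + 2*((7²)²)²) = 677 - (-19 + 2*(49²)²) = 677 - (-19 + 2*2401²) = 677 - (-19 + 2*5764801) = 677 - (-19 + 11529602) = 677 - 1*11529583 = 677 - 11529583 = -11528906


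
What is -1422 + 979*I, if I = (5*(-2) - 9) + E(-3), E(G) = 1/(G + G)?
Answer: -121117/6 ≈ -20186.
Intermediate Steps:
E(G) = 1/(2*G)
I = -115/6 (I = (5*(-2) - 9) + (½)/(-3) = (-10 - 9) + (½)*(-⅓) = -19 - ⅙ = -115/6 ≈ -19.167)
-1422 + 979*I = -1422 + 979*(-115/6) = -1422 - 112585/6 = -121117/6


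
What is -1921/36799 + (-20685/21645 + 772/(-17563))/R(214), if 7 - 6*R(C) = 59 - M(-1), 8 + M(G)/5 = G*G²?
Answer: 16531761/1716930943 ≈ 0.0096287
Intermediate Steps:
M(G) = -40 + 5*G³ (M(G) = -40 + 5*(G*G²) = -40 + 5*G³)
R(C) = -97/6 (R(C) = 7/6 - (59 - (-40 + 5*(-1)³))/6 = 7/6 - (59 - (-40 + 5*(-1)))/6 = 7/6 - (59 - (-40 - 5))/6 = 7/6 - (59 - 1*(-45))/6 = 7/6 - (59 + 45)/6 = 7/6 - ⅙*104 = 7/6 - 52/3 = -97/6)
-1921/36799 + (-20685/21645 + 772/(-17563))/R(214) = -1921/36799 + (-20685/21645 + 772/(-17563))/(-97/6) = -1921*1/36799 + (-20685*1/21645 + 772*(-1/17563))*(-6/97) = -1921/36799 + (-1379/1443 - 4/91)*(-6/97) = -1921/36799 - 10097/10101*(-6/97) = -1921/36799 + 20194/326599 = 16531761/1716930943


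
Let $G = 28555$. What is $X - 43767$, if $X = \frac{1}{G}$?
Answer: $- \frac{1249766684}{28555} \approx -43767.0$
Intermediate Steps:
$X = \frac{1}{28555} \approx 3.502 \cdot 10^{-5}$
$X - 43767 = \frac{1}{28555} - 43767 = - \frac{1249766684}{28555}$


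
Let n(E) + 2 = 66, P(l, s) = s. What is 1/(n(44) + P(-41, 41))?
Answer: 1/105 ≈ 0.0095238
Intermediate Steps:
n(E) = 64 (n(E) = -2 + 66 = 64)
1/(n(44) + P(-41, 41)) = 1/(64 + 41) = 1/105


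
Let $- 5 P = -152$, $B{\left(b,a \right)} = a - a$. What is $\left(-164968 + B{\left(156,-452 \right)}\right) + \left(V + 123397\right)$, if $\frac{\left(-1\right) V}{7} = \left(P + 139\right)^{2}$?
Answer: $- \frac{6061138}{25} \approx -2.4245 \cdot 10^{5}$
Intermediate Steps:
$B{\left(b,a \right)} = 0$
$P = \frac{152}{5}$ ($P = \left(- \frac{1}{5}\right) \left(-152\right) = \frac{152}{5} \approx 30.4$)
$V = - \frac{5021863}{25}$ ($V = - 7 \left(\frac{152}{5} + 139\right)^{2} = - 7 \left(\frac{847}{5}\right)^{2} = \left(-7\right) \frac{717409}{25} = - \frac{5021863}{25} \approx -2.0087 \cdot 10^{5}$)
$\left(-164968 + B{\left(156,-452 \right)}\right) + \left(V + 123397\right) = \left(-164968 + 0\right) + \left(- \frac{5021863}{25} + 123397\right) = -164968 - \frac{1936938}{25} = - \frac{6061138}{25}$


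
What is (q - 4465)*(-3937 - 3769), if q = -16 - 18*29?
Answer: 38553118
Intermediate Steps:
q = -538 (q = -16 - 522 = -538)
(q - 4465)*(-3937 - 3769) = (-538 - 4465)*(-3937 - 3769) = -5003*(-7706) = 38553118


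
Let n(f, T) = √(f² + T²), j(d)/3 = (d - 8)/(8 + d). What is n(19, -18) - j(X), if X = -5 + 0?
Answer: 13 + √685 ≈ 39.172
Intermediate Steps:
X = -5
j(d) = 3*(-8 + d)/(8 + d) (j(d) = 3*((d - 8)/(8 + d)) = 3*((-8 + d)/(8 + d)) = 3*(-8 + d)/(8 + d))
n(f, T) = √(T² + f²)
n(19, -18) - j(X) = √((-18)² + 19²) - 3*(-8 - 5)/(8 - 5) = √(324 + 361) - 3*(-13)/3 = √685 - 3*(-13)/3 = √685 - 1*(-13) = √685 + 13 = 13 + √685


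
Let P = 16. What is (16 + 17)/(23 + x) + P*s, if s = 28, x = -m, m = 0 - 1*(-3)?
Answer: 8993/20 ≈ 449.65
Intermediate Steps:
m = 3 (m = 0 + 3 = 3)
x = -3 (x = -1*3 = -3)
(16 + 17)/(23 + x) + P*s = (16 + 17)/(23 - 3) + 16*28 = 33/20 + 448 = 8993/20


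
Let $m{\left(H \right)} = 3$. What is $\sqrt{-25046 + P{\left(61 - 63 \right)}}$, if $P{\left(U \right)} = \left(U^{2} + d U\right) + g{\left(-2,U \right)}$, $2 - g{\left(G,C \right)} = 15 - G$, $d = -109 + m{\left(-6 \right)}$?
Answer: $i \sqrt{24845} \approx 157.62 i$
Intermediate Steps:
$d = -106$ ($d = -109 + 3 = -106$)
$g{\left(G,C \right)} = -13 + G$ ($g{\left(G,C \right)} = 2 - \left(15 - G\right) = 2 + \left(-15 + G\right) = -13 + G$)
$P{\left(U \right)} = -15 + U^{2} - 106 U$ ($P{\left(U \right)} = \left(U^{2} - 106 U\right) - 15 = -15 + U^{2} - 106 U$)
$\sqrt{-25046 + P{\left(61 - 63 \right)}} = \sqrt{-25046 - \left(15 - \left(61 - 63\right)^{2} + 106 \left(61 - 63\right)\right)} = \sqrt{-25046 - \left(-197 - 4\right)} = \sqrt{-25046 + \left(-15 + 4 + 212\right)} = \sqrt{-25046 + 201} = \sqrt{-24845} = i \sqrt{24845}$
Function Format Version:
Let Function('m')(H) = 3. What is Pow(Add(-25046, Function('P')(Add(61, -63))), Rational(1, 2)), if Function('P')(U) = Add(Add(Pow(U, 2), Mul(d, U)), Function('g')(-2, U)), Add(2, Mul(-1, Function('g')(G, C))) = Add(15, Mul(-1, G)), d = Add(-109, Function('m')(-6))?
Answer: Mul(I, Pow(24845, Rational(1, 2))) ≈ Mul(157.62, I)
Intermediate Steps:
d = -106 (d = Add(-109, 3) = -106)
Function('g')(G, C) = Add(-13, G) (Function('g')(G, C) = Add(2, Mul(-1, Add(15, Mul(-1, G)))) = Add(2, Add(-15, G)) = Add(-13, G))
Function('P')(U) = Add(-15, Pow(U, 2), Mul(-106, U)) (Function('P')(U) = Add(Add(Pow(U, 2), Mul(-106, U)), Add(-13, -2)) = Add(Add(Pow(U, 2), Mul(-106, U)), -15) = Add(-15, Pow(U, 2), Mul(-106, U)))
Pow(Add(-25046, Function('P')(Add(61, -63))), Rational(1, 2)) = Pow(Add(-25046, Add(-15, Pow(Add(61, -63), 2), Mul(-106, Add(61, -63)))), Rational(1, 2)) = Pow(Add(-25046, Add(-15, Pow(-2, 2), Mul(-106, -2))), Rational(1, 2)) = Pow(Add(-25046, Add(-15, 4, 212)), Rational(1, 2)) = Pow(Add(-25046, 201), Rational(1, 2)) = Pow(-24845, Rational(1, 2)) = Mul(I, Pow(24845, Rational(1, 2)))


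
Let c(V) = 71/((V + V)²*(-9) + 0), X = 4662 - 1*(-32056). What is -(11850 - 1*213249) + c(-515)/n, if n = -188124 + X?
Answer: 291150375560411471/1445639628600 ≈ 2.0140e+5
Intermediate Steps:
X = 36718 (X = 4662 + 32056 = 36718)
n = -151406 (n = -188124 + 36718 = -151406)
c(V) = -71/(36*V²) (c(V) = 71/((2*V)²*(-9) + 0) = 71/((4*V²)*(-9) + 0) = 71/(-36*V² + 0) = 71/((-36*V²)) = 71*(-1/(36*V²)) = -71/(36*V²))
-(11850 - 1*213249) + c(-515)/n = -(11850 - 1*213249) - 71/36/(-515)²/(-151406) = -(11850 - 213249) - 71/36*1/265225*(-1/151406) = -1*(-201399) - 71/9548100*(-1/151406) = 201399 + 71/1445639628600 = 291150375560411471/1445639628600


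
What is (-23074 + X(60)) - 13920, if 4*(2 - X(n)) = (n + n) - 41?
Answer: -148047/4 ≈ -37012.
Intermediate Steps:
X(n) = 49/4 - n/2 (X(n) = 2 - ((n + n) - 41)/4 = 2 - (2*n - 41)/4 = 2 - (-41 + 2*n)/4 = 2 + (41/4 - n/2) = 49/4 - n/2)
(-23074 + X(60)) - 13920 = (-23074 + (49/4 - ½*60)) - 13920 = (-23074 + (49/4 - 30)) - 13920 = (-23074 - 71/4) - 13920 = -92367/4 - 13920 = -148047/4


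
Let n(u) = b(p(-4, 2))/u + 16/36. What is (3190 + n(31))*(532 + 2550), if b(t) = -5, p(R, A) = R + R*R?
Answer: 2743254298/279 ≈ 9.8324e+6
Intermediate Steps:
p(R, A) = R + R²
n(u) = 4/9 - 5/u (n(u) = -5/u + 16/36 = -5/u + 16*(1/36) = -5/u + 4/9 = 4/9 - 5/u)
(3190 + n(31))*(532 + 2550) = (3190 + (4/9 - 5/31))*(532 + 2550) = (3190 + (4/9 - 5*1/31))*3082 = (3190 + (4/9 - 5/31))*3082 = (3190 + 79/279)*3082 = (890089/279)*3082 = 2743254298/279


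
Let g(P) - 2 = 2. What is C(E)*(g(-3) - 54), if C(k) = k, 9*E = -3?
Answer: 50/3 ≈ 16.667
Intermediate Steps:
E = -1/3 (E = (1/9)*(-3) = -1/3 ≈ -0.33333)
g(P) = 4 (g(P) = 2 + 2 = 4)
C(E)*(g(-3) - 54) = -(4 - 54)/3 = -1/3*(-50) = 50/3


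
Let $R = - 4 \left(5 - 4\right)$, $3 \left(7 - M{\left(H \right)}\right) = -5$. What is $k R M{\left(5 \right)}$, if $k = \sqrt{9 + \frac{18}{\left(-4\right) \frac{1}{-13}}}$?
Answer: $- 52 \sqrt{30} \approx -284.82$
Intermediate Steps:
$M{\left(H \right)} = \frac{26}{3}$ ($M{\left(H \right)} = 7 - - \frac{5}{3} = 7 + \frac{5}{3} = \frac{26}{3}$)
$k = \frac{3 \sqrt{30}}{2}$ ($k = \sqrt{9 + \frac{18}{\left(-4\right) \left(- \frac{1}{13}\right)}} = \sqrt{9 + \frac{18}{\frac{4}{13}}} = \sqrt{9 + 18 \cdot \frac{13}{4}} = \sqrt{9 + \frac{117}{2}} = \sqrt{\frac{135}{2}} = \frac{3 \sqrt{30}}{2} \approx 8.2158$)
$R = -4$ ($R = \left(-4\right) 1 = -4$)
$k R M{\left(5 \right)} = \frac{3 \sqrt{30}}{2} \left(-4\right) \frac{26}{3} = - 6 \sqrt{30} \cdot \frac{26}{3} = - 52 \sqrt{30}$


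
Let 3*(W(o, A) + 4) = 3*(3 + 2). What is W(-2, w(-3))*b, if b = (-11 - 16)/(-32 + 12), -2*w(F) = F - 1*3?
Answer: 27/20 ≈ 1.3500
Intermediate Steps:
w(F) = 3/2 - F/2 (w(F) = -(F - 1*3)/2 = -(F - 3)/2 = -(-3 + F)/2 = 3/2 - F/2)
W(o, A) = 1 (W(o, A) = -4 + (3*(3 + 2))/3 = -4 + (3*5)/3 = -4 + (⅓)*15 = -4 + 5 = 1)
b = 27/20 (b = -27/(-20) = -27*(-1/20) = 27/20 ≈ 1.3500)
W(-2, w(-3))*b = 1*(27/20) = 27/20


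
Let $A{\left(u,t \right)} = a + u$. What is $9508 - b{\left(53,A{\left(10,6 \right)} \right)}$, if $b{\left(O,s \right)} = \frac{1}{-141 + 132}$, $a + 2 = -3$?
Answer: $\frac{85573}{9} \approx 9508.1$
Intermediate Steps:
$a = -5$ ($a = -2 - 3 = -5$)
$A{\left(u,t \right)} = -5 + u$
$b{\left(O,s \right)} = - \frac{1}{9}$ ($b{\left(O,s \right)} = \frac{1}{-9} = - \frac{1}{9}$)
$9508 - b{\left(53,A{\left(10,6 \right)} \right)} = 9508 - - \frac{1}{9} = 9508 + \frac{1}{9} = \frac{85573}{9}$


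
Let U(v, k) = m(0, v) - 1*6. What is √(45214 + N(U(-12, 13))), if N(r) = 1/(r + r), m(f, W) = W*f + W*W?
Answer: √861055485/138 ≈ 212.64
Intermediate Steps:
m(f, W) = W² + W*f (m(f, W) = W*f + W² = W² + W*f)
U(v, k) = -6 + v² (U(v, k) = v*(v + 0) - 1*6 = v*v - 6 = v² - 6 = -6 + v²)
N(r) = 1/(2*r)
√(45214 + N(U(-12, 13))) = √(45214 + 1/(2*(-6 + (-12)²))) = √(45214 + 1/(2*(-6 + 144))) = √(45214 + (½)/138) = √(45214 + (½)*(1/138)) = √(45214 + 1/276) = √(12479065/276) = √861055485/138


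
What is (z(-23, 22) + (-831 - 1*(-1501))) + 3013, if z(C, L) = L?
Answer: 3705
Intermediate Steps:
(z(-23, 22) + (-831 - 1*(-1501))) + 3013 = (22 + (-831 - 1*(-1501))) + 3013 = (22 + (-831 + 1501)) + 3013 = (22 + 670) + 3013 = 692 + 3013 = 3705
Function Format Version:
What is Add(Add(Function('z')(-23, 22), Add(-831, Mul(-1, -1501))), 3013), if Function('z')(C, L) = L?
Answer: 3705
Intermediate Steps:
Add(Add(Function('z')(-23, 22), Add(-831, Mul(-1, -1501))), 3013) = Add(Add(22, Add(-831, Mul(-1, -1501))), 3013) = Add(Add(22, Add(-831, 1501)), 3013) = Add(Add(22, 670), 3013) = Add(692, 3013) = 3705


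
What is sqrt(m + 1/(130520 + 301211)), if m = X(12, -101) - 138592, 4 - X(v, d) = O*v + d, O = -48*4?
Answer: 2*I*sqrt(6345843734444583)/431731 ≈ 369.03*I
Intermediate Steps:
O = -192
X(v, d) = 4 - d + 192*v (X(v, d) = 4 - (-192*v + d) = 4 - (d - 192*v) = 4 + (-d + 192*v) = 4 - d + 192*v)
m = -136183 (m = (4 - 1*(-101) + 192*12) - 138592 = (4 + 101 + 2304) - 138592 = 2409 - 138592 = -136183)
sqrt(m + 1/(130520 + 301211)) = sqrt(-136183 + 1/(130520 + 301211)) = sqrt(-136183 + 1/431731) = sqrt(-58794422772/431731) = 2*I*sqrt(6345843734444583)/431731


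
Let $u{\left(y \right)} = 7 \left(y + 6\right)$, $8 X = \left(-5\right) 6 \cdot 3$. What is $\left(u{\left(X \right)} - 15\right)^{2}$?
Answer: $\frac{42849}{16} \approx 2678.1$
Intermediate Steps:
$X = - \frac{45}{4}$ ($X = \frac{\left(-5\right) 6 \cdot 3}{8} = \frac{\left(-30\right) 3}{8} = \frac{1}{8} \left(-90\right) = - \frac{45}{4} \approx -11.25$)
$u{\left(y \right)} = 42 + 7 y$ ($u{\left(y \right)} = 7 \left(6 + y\right) = 42 + 7 y$)
$\left(u{\left(X \right)} - 15\right)^{2} = \left(\left(42 + 7 \left(- \frac{45}{4}\right)\right) - 15\right)^{2} = \left(\left(42 - \frac{315}{4}\right) - 15\right)^{2} = \left(- \frac{147}{4} - 15\right)^{2} = \left(- \frac{207}{4}\right)^{2} = \frac{42849}{16}$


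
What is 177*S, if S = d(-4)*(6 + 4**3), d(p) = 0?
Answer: 0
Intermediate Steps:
S = 0 (S = 0*(6 + 4**3) = 0*(6 + 64) = 0*70 = 0)
177*S = 177*0 = 0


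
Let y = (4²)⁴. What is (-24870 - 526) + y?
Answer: 40140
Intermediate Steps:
y = 65536 (y = 16⁴ = 65536)
(-24870 - 526) + y = (-24870 - 526) + 65536 = -25396 + 65536 = 40140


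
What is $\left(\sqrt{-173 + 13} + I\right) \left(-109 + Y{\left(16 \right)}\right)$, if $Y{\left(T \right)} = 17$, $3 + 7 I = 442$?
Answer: $- \frac{40388}{7} - 368 i \sqrt{10} \approx -5769.7 - 1163.7 i$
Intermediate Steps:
$I = \frac{439}{7}$ ($I = - \frac{3}{7} + \frac{1}{7} \cdot 442 = - \frac{3}{7} + \frac{442}{7} = \frac{439}{7} \approx 62.714$)
$\left(\sqrt{-173 + 13} + I\right) \left(-109 + Y{\left(16 \right)}\right) = \left(\sqrt{-173 + 13} + \frac{439}{7}\right) \left(-109 + 17\right) = \left(\sqrt{-160} + \frac{439}{7}\right) \left(-92\right) = \left(4 i \sqrt{10} + \frac{439}{7}\right) \left(-92\right) = \left(\frac{439}{7} + 4 i \sqrt{10}\right) \left(-92\right) = - \frac{40388}{7} - 368 i \sqrt{10}$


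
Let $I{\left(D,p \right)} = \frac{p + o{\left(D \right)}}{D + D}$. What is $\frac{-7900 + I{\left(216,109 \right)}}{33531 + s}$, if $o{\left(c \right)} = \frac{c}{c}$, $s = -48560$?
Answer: $\frac{1706345}{3246264} \approx 0.52563$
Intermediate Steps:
$o{\left(c \right)} = 1$
$I{\left(D,p \right)} = \frac{1 + p}{2 D}$ ($I{\left(D,p \right)} = \frac{p + 1}{D + D} = \frac{1 + p}{2 D}$)
$\frac{-7900 + I{\left(216,109 \right)}}{33531 + s} = \frac{-7900 + \frac{1 + 109}{2 \cdot 216}}{33531 - 48560} = \frac{-7900 + \frac{1}{2} \cdot \frac{1}{216} \cdot 110}{-15029} = \left(-7900 + \frac{55}{216}\right) \left(- \frac{1}{15029}\right) = \left(- \frac{1706345}{216}\right) \left(- \frac{1}{15029}\right) = \frac{1706345}{3246264}$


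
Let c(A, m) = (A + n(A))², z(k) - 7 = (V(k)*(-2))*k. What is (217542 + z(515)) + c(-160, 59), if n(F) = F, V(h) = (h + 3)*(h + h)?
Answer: -549226251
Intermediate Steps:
V(h) = 2*h*(3 + h) (V(h) = (3 + h)*(2*h) = 2*h*(3 + h))
z(k) = 7 - 4*k²*(3 + k) (z(k) = 7 + ((2*k*(3 + k))*(-2))*k = 7 + (-4*k*(3 + k))*k = 7 - 4*k²*(3 + k))
c(A, m) = 4*A² (c(A, m) = (A + A)² = (2*A)² = 4*A²)
(217542 + z(515)) + c(-160, 59) = (217542 + (7 - 4*515²*(3 + 515))) + 4*(-160)² = (217542 + (7 - 4*265225*518)) + 4*25600 = (217542 + (7 - 549546200)) + 102400 = (217542 - 549546193) + 102400 = -549328651 + 102400 = -549226251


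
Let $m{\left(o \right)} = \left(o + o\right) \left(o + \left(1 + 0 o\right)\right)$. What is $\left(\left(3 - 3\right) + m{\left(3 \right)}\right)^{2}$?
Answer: $576$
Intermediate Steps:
$m{\left(o \right)} = 2 o \left(1 + o\right)$ ($m{\left(o \right)} = 2 o \left(o + \left(1 + 0\right)\right) = 2 o \left(o + 1\right) = 2 o \left(1 + o\right)$)
$\left(\left(3 - 3\right) + m{\left(3 \right)}\right)^{2} = \left(\left(3 - 3\right) + 2 \cdot 3 \left(1 + 3\right)\right)^{2} = \left(\left(3 - 3\right) + 2 \cdot 3 \cdot 4\right)^{2} = \left(0 + 24\right)^{2} = 24^{2} = 576$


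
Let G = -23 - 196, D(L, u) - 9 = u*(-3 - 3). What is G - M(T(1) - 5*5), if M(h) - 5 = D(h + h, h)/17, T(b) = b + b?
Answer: -3955/17 ≈ -232.65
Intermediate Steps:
T(b) = 2*b
D(L, u) = 9 - 6*u (D(L, u) = 9 + u*(-3 - 3) = 9 + u*(-6) = 9 - 6*u)
M(h) = 94/17 - 6*h/17 (M(h) = 5 + (9 - 6*h)/17 = 5 + (9 - 6*h)*(1/17) = 5 + (9/17 - 6*h/17) = 94/17 - 6*h/17)
G = -219
G - M(T(1) - 5*5) = -219 - (94/17 - 6*(2*1 - 5*5)/17) = -219 - (94/17 - 6*(2 - 25)/17) = -219 - (94/17 - 6/17*(-23)) = -219 - (94/17 + 138/17) = -219 - 1*232/17 = -219 - 232/17 = -3955/17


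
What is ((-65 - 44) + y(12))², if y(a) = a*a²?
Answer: 2621161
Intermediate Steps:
y(a) = a³
((-65 - 44) + y(12))² = ((-65 - 44) + 12³)² = (-109 + 1728)² = 1619² = 2621161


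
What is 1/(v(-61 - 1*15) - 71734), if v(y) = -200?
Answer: -1/71934 ≈ -1.3902e-5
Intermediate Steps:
1/(v(-61 - 1*15) - 71734) = 1/(-200 - 71734) = 1/(-71934) = -1/71934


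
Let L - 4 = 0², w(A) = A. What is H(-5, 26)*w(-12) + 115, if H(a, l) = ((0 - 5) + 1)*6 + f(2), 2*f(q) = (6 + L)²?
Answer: -197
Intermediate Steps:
L = 4 (L = 4 + 0² = 4 + 0 = 4)
f(q) = 50 (f(q) = (6 + 4)²/2 = (½)*10² = (½)*100 = 50)
H(a, l) = 26 (H(a, l) = ((0 - 5) + 1)*6 + 50 = (-5 + 1)*6 + 50 = -4*6 + 50 = -24 + 50 = 26)
H(-5, 26)*w(-12) + 115 = 26*(-12) + 115 = -312 + 115 = -197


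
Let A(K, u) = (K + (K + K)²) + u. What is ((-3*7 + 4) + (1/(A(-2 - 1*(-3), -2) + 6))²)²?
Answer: 1893376/6561 ≈ 288.58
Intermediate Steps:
A(K, u) = K + u + 4*K² (A(K, u) = (K + (2*K)²) + u = (K + 4*K²) + u = K + u + 4*K²)
((-3*7 + 4) + (1/(A(-2 - 1*(-3), -2) + 6))²)² = ((-3*7 + 4) + (1/(((-2 - 1*(-3)) - 2 + 4*(-2 - 1*(-3))²) + 6))²)² = ((-21 + 4) + (1/(((-2 + 3) - 2 + 4*(-2 + 3)²) + 6))²)² = (-17 + (1/((1 - 2 + 4*1²) + 6))²)² = (-17 + (1/((1 - 2 + 4*1) + 6))²)² = (-17 + (1/((1 - 2 + 4) + 6))²)² = (-17 + (1/(3 + 6))²)² = (-17 + (1/9)²)² = (-17 + (⅑)²)² = (-17 + 1/81)² = (-1376/81)² = 1893376/6561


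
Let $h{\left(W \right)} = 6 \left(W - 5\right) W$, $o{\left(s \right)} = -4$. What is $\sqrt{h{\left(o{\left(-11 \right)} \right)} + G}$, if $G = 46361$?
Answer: $\sqrt{46577} \approx 215.82$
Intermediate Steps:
$h{\left(W \right)} = W \left(-30 + 6 W\right)$ ($h{\left(W \right)} = 6 \left(W - 5\right) W = 6 \left(-5 + W\right) W = \left(-30 + 6 W\right) W = W \left(-30 + 6 W\right)$)
$\sqrt{h{\left(o{\left(-11 \right)} \right)} + G} = \sqrt{6 \left(-4\right) \left(-5 - 4\right) + 46361} = \sqrt{6 \left(-4\right) \left(-9\right) + 46361} = \sqrt{216 + 46361} = \sqrt{46577}$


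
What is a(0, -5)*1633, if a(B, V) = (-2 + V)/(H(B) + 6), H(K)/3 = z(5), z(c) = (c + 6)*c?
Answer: -11431/171 ≈ -66.848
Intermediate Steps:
z(c) = c*(6 + c) (z(c) = (6 + c)*c = c*(6 + c))
H(K) = 165 (H(K) = 3*(5*(6 + 5)) = 3*(5*11) = 3*55 = 165)
a(B, V) = -2/171 + V/171 (a(B, V) = (-2 + V)/(165 + 6) = (-2 + V)/171 = (-2 + V)*(1/171) = -2/171 + V/171)
a(0, -5)*1633 = (-2/171 + (1/171)*(-5))*1633 = (-2/171 - 5/171)*1633 = -7/171*1633 = -11431/171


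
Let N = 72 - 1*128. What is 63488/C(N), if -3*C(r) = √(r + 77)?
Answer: -63488*√21/7 ≈ -41563.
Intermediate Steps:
N = -56 (N = 72 - 128 = -56)
C(r) = -√(77 + r)/3 (C(r) = -√(r + 77)/3 = -√(77 + r)/3)
63488/C(N) = 63488/((-√(77 - 56)/3)) = 63488/((-√21/3)) = 63488*(-√21/7) = -63488*√21/7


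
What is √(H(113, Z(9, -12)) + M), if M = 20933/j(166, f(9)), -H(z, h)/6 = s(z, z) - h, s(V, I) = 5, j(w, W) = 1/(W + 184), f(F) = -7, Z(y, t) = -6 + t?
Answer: 3*√411667 ≈ 1924.8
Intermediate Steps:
j(w, W) = 1/(184 + W)
H(z, h) = -30 + 6*h (H(z, h) = -6*(5 - h) = -30 + 6*h)
M = 3705141 (M = 20933/(1/(184 - 7)) = 20933/(1/177) = 20933*177 = 3705141)
√(H(113, Z(9, -12)) + M) = √((-30 + 6*(-6 - 12)) + 3705141) = √((-30 + 6*(-18)) + 3705141) = √((-30 - 108) + 3705141) = √(-138 + 3705141) = √3705003 = 3*√411667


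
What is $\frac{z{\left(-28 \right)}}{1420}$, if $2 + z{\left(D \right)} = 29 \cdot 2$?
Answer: $\frac{14}{355} \approx 0.039437$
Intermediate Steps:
$z{\left(D \right)} = 56$ ($z{\left(D \right)} = -2 + 29 \cdot 2 = -2 + 58 = 56$)
$\frac{z{\left(-28 \right)}}{1420} = \frac{56}{1420} = 56 \cdot \frac{1}{1420} = \frac{14}{355}$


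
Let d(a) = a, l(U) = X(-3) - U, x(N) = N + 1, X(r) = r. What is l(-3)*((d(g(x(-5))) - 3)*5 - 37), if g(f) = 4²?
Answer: 0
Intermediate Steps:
x(N) = 1 + N
l(U) = -3 - U
g(f) = 16
l(-3)*((d(g(x(-5))) - 3)*5 - 37) = (-3 - 1*(-3))*((16 - 3)*5 - 37) = (-3 + 3)*(13*5 - 37) = 0*(65 - 37) = 0*28 = 0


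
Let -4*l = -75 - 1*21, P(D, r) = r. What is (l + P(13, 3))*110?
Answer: 2970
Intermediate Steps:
l = 24 (l = -(-75 - 1*21)/4 = -(-75 - 21)/4 = -1/4*(-96) = 24)
(l + P(13, 3))*110 = (24 + 3)*110 = 27*110 = 2970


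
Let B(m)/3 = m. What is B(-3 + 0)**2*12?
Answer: 972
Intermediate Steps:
B(m) = 3*m
B(-3 + 0)**2*12 = (3*(-3 + 0))**2*12 = (3*(-3))**2*12 = (-9)**2*12 = 81*12 = 972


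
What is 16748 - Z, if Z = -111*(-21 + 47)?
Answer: 19634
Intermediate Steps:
Z = -2886 (Z = -111*26 = -2886)
16748 - Z = 16748 - 1*(-2886) = 16748 + 2886 = 19634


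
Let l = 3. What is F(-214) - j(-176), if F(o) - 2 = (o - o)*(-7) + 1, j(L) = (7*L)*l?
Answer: 3699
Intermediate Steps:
j(L) = 21*L (j(L) = (7*L)*3 = 21*L)
F(o) = 3 (F(o) = 2 + ((o - o)*(-7) + 1) = 2 + (0*(-7) + 1) = 2 + (0 + 1) = 2 + 1 = 3)
F(-214) - j(-176) = 3 - 21*(-176) = 3 - 1*(-3696) = 3 + 3696 = 3699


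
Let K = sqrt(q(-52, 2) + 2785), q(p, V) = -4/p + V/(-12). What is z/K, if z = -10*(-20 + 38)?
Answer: -180*sqrt(16943394)/217223 ≈ -3.4109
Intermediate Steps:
q(p, V) = -4/p - V/12 (q(p, V) = -4/p + V*(-1/12) = -4/p - V/12)
z = -180 (z = -10*18 = -180)
K = sqrt(16943394)/78 (K = sqrt((-4/(-52) - 1/12*2) + 2785) = sqrt((-4*(-1/52) - 1/6) + 2785) = sqrt((1/13 - 1/6) + 2785) = sqrt(-7/78 + 2785) = sqrt(217223/78) = sqrt(16943394)/78 ≈ 52.772)
z/K = -180*sqrt(16943394)/217223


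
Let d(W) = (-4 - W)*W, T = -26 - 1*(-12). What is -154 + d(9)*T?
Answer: 1484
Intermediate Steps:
T = -14 (T = -26 + 12 = -14)
d(W) = W*(-4 - W)
-154 + d(9)*T = -154 - 1*9*(4 + 9)*(-14) = -154 - 1*9*13*(-14) = -154 - 117*(-14) = -154 + 1638 = 1484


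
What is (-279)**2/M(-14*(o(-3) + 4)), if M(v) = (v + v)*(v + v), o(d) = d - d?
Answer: 77841/12544 ≈ 6.2054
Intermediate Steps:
o(d) = 0
M(v) = 4*v**2 (M(v) = (2*v)*(2*v) = 4*v**2)
(-279)**2/M(-14*(o(-3) + 4)) = (-279)**2/((4*(-14*(0 + 4))**2)) = 77841/((4*(-14*4)**2)) = 77841/((4*(-56)**2)) = 77841/((4*3136)) = 77841/12544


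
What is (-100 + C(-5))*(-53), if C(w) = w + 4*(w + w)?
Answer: 7685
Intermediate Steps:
C(w) = 9*w (C(w) = w + 4*(2*w) = w + 8*w = 9*w)
(-100 + C(-5))*(-53) = (-100 + 9*(-5))*(-53) = (-100 - 45)*(-53) = -145*(-53) = 7685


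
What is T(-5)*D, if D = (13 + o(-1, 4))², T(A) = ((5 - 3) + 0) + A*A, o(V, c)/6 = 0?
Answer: 4563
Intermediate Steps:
o(V, c) = 0 (o(V, c) = 6*0 = 0)
T(A) = 2 + A² (T(A) = (2 + 0) + A² = 2 + A²)
D = 169 (D = (13 + 0)² = 13² = 169)
T(-5)*D = (2 + (-5)²)*169 = (2 + 25)*169 = 27*169 = 4563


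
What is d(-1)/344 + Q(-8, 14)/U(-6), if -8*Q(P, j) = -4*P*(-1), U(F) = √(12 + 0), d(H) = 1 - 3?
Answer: -1/172 + 2*√3/3 ≈ 1.1489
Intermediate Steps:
d(H) = -2
U(F) = 2*√3 (U(F) = √12 = 2*√3)
Q(P, j) = -P/2 (Q(P, j) = -(-4*P)*(-1)/8 = -P/2)
d(-1)/344 + Q(-8, 14)/U(-6) = -2/344 + (-½*(-8))/((2*√3)) = -2*1/344 + 4*(√3/6) = -1/172 + 2*√3/3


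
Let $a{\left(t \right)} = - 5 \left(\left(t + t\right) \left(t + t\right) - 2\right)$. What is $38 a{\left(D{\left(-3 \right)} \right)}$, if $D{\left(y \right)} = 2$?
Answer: $-2660$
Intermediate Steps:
$a{\left(t \right)} = 10 - 20 t^{2}$ ($a{\left(t \right)} = - 5 \left(2 t 2 t - 2\right) = - 5 \left(4 t^{2} - 2\right) = - 5 \left(-2 + 4 t^{2}\right) = 10 - 20 t^{2}$)
$38 a{\left(D{\left(-3 \right)} \right)} = 38 \left(10 - 20 \cdot 2^{2}\right) = 38 \left(10 - 80\right) = 38 \left(-70\right) = -2660$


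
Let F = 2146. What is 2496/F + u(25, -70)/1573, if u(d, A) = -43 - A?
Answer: 1992075/1687829 ≈ 1.1803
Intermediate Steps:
2496/F + u(25, -70)/1573 = 2496/2146 + (-43 - 1*(-70))/1573 = 2496*(1/2146) + (-43 + 70)*(1/1573) = 1248/1073 + 27*(1/1573) = 1248/1073 + 27/1573 = 1992075/1687829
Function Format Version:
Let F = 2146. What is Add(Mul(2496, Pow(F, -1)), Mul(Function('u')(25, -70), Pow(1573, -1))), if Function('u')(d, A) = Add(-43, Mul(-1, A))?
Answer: Rational(1992075, 1687829) ≈ 1.1803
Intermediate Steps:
Add(Mul(2496, Pow(F, -1)), Mul(Function('u')(25, -70), Pow(1573, -1))) = Add(Mul(2496, Pow(2146, -1)), Mul(Add(-43, Mul(-1, -70)), Pow(1573, -1))) = Add(Mul(2496, Rational(1, 2146)), Mul(Add(-43, 70), Rational(1, 1573))) = Add(Rational(1248, 1073), Mul(27, Rational(1, 1573))) = Add(Rational(1248, 1073), Rational(27, 1573)) = Rational(1992075, 1687829)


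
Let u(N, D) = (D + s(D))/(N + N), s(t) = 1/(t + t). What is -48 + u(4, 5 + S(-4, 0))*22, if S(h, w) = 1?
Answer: -1501/48 ≈ -31.271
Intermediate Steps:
s(t) = 1/(2*t)
u(N, D) = (D + 1/(2*D))/(2*N) (u(N, D) = (D + 1/(2*D))/(N + N) = (D + 1/(2*D))/((2*N)) = (D + 1/(2*D))*(1/(2*N)) = (D + 1/(2*D))/(2*N))
-48 + u(4, 5 + S(-4, 0))*22 = -48 + ((¼)*(1 + 2*(5 + 1)²)/((5 + 1)*4))*22 = -48 + ((¼)*(¼)*(1 + 2*6²)/6)*22 = -48 + ((¼)*(⅙)*(¼)*(1 + 2*36))*22 = -48 + ((¼)*(⅙)*(¼)*(1 + 72))*22 = -48 + ((¼)*(⅙)*(¼)*73)*22 = -48 + (73/96)*22 = -48 + 803/48 = -1501/48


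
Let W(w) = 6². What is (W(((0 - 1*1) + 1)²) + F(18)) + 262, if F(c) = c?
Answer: 316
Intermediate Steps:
W(w) = 36
(W(((0 - 1*1) + 1)²) + F(18)) + 262 = (36 + 18) + 262 = 54 + 262 = 316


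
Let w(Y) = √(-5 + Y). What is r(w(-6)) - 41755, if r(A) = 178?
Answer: -41577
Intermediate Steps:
r(w(-6)) - 41755 = 178 - 41755 = -41577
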